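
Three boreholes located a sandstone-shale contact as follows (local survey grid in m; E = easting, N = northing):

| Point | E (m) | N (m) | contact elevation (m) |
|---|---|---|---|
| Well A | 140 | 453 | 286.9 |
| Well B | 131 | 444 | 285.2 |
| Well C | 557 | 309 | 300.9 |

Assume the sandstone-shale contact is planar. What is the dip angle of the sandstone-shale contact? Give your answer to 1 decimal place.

7.8°

Let the plane be z = a·E + b·N + c.
Well B−Well A: −9a − 9b = −1.7;  Well C−Well A: 417a − 144b = 14.
Solving gives a = 0.07344, b = 0.11545.
Gradient magnitude |∇z| = √(a² + b²) = √(0.00539 + 0.01333) = 0.13683.
True dip = arctan(0.13683) = 7.8°, dipping toward SSW (azimuth ≈ 212°).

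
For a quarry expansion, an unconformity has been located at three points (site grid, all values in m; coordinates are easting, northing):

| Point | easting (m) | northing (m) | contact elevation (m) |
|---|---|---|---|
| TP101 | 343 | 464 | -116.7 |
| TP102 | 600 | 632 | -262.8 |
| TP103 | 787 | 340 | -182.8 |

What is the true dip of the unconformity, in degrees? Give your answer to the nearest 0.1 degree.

Let the plane be z = a·easting + b·northing + c.
TP102−TP101: 257a + 168b = −146.1;  TP103−TP101: 444a − 124b = −66.1.
Solving gives a = −0.27448, b = −0.44975.
Gradient magnitude |∇z| = √(a² + b²) = √(0.07534 + 0.20228) = 0.52689.
True dip = arctan(0.52689) = 27.8°, dipping toward NNE (azimuth ≈ 031°).

27.8°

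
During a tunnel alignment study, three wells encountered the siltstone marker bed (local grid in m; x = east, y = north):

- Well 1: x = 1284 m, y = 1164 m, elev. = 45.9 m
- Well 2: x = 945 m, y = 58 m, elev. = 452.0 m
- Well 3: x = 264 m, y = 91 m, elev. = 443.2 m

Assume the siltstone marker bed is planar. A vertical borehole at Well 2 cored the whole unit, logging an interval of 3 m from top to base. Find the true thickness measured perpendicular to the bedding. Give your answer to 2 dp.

Two edge vectors: Well 1→Well 2 = (-339, -1106, 406.1), Well 1→Well 3 = (-1020, -1073, 397.3).
Normal n = (Well 1→Well 2) × (Well 1→Well 3) = (-3668.5, -279537.3, -764373).
So ∂z/∂x = −n_x/n_z = −0.00480 and ∂z/∂y = −n_y/n_z = −0.36571.
|∇z| = √(a²+b²) = 0.36574, so dip δ = arctan(0.36574) = 20.09°.
True thickness = vertical thickness × cos δ = 3 × cos 20.09° = 2.82 m.

2.82 m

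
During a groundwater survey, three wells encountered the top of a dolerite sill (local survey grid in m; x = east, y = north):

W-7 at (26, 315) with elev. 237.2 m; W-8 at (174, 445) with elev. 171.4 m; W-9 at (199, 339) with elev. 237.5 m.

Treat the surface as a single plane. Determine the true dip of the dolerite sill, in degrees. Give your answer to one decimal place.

Two edge vectors: W-7→W-8 = (148, 130, -65.8), W-7→W-9 = (173, 24, 0.3).
Normal n = (W-7→W-8) × (W-7→W-9) = (1618.2, -11427.8, -18938).
So ∂z/∂x = −n_x/n_z = 0.08545 and ∂z/∂y = −n_y/n_z = −0.60343.
Gradient magnitude |∇z| = √(a² + b²) = √(0.00730 + 0.36413) = 0.60945.
True dip = arctan(0.60945) = 31.4°, dipping toward N (azimuth ≈ 352°).

31.4°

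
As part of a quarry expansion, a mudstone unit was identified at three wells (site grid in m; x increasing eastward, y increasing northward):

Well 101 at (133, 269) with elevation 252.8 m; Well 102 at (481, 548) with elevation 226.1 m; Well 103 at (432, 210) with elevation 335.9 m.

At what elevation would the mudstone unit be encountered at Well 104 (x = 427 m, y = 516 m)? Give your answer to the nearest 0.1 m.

Two edge vectors: Well 101→Well 102 = (348, 279, -26.7), Well 101→Well 103 = (299, -59, 83.1).
Normal n = (Well 101→Well 102) × (Well 101→Well 103) = (21609.6, -36902.1, -103953).
So ∂z/∂x = −n_x/n_z = 0.20788 and ∂z/∂y = −n_y/n_z = −0.35499.
Intercept c from Well 101: 252.8 − 27.65 + 95.49 = 320.64.
At (427, 516): z = 88.8 − 183.2 + 320.64 = 226.2 m.

226.2 m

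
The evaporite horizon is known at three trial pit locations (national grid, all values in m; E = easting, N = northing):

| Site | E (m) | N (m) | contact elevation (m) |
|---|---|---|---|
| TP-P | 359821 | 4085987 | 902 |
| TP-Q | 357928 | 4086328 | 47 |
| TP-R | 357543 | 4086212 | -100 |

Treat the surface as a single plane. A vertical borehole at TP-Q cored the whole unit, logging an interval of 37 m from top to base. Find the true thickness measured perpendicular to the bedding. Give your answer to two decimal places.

Two edge vectors: TP-P→TP-Q = (-1893, 341, -855), TP-P→TP-R = (-2278, 225, -1002).
Normal n = (TP-P→TP-Q) × (TP-P→TP-R) = (-149307, 50904, 350873).
So ∂z/∂E = −n_x/n_z = 0.42553 and ∂z/∂N = −n_y/n_z = −0.14508.
|∇z| = √(a²+b²) = 0.44958, so dip δ = arctan(0.44958) = 24.21°.
True thickness = vertical thickness × cos δ = 37 × cos 24.21° = 33.75 m.

33.75 m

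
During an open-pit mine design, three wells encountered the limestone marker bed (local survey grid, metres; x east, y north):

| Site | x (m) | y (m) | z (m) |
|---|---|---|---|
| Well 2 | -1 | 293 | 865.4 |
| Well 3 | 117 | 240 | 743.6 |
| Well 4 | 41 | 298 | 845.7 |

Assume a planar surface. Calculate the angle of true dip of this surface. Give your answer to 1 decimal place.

Let the plane be z = a·x + b·y + c.
Well 3−Well 2: 118a − 53b = −121.8;  Well 4−Well 2: 42a + 5b = −19.7.
Solving gives a = −0.58704, b = 0.99112.
Gradient magnitude |∇z| = √(a² + b²) = √(0.34461 + 0.98232) = 1.15193.
True dip = arctan(1.15193) = 49.0°, dipping toward SSE (azimuth ≈ 149°).

49.0°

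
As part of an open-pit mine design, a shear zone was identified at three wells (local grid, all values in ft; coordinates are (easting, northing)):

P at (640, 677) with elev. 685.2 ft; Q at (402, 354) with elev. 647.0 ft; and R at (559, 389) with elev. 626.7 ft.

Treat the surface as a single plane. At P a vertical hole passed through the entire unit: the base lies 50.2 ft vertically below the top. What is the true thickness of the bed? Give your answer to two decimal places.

47.86 ft

Two edge vectors: P→Q = (-238, -323, -38.2), P→R = (-81, -288, -58.5).
Normal n = (P→Q) × (P→R) = (7893.9, -10828.8, 42381).
So ∂z/∂E = −n_x/n_z = −0.18626 and ∂z/∂N = −n_y/n_z = 0.25551.
|∇z| = √(a²+b²) = 0.31619, so dip δ = arctan(0.31619) = 17.55°.
True thickness = vertical thickness × cos δ = 50.2 × cos 17.55° = 47.86 ft.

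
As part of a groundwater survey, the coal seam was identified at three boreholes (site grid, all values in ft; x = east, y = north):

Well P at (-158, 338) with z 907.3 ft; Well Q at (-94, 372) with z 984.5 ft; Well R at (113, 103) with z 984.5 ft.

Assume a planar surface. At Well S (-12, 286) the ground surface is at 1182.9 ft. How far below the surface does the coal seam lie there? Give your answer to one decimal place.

Let the plane be z = a·x + b·y + c.
Well Q−Well P: 64a + 34b = 77.2;  Well R−Well P: 271a − 235b = 77.2.
Solving gives a = 0.85622, b = 0.65888.
Then c = 907.3 − a·-158 − b·338 = 819.88.
At (-12, 286): z_contact = −10.27 + 188.44 + 819.88 = 998.05 ft.
Depth below ground = 1182.9 − 998.05 = 184.9 ft.

184.9 ft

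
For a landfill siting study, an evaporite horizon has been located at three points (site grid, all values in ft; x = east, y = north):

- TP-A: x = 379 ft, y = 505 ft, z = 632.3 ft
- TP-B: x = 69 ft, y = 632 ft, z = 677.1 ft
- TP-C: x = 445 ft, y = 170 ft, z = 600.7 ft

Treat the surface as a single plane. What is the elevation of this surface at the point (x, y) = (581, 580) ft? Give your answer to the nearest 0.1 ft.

614.4 ft

Let the plane be z = a·x + b·y + c.
TP-B−TP-A: −310a + 127b = 44.8;  TP-C−TP-A: 66a − 335b = −31.6.
Solving gives a = −0.11517, b = 0.07164.
Then c = 632.3 − a·379 − b·505 = 639.77.
At (581, 580): z = −66.9 + 41.6 + 639.77 = 614.4 ft.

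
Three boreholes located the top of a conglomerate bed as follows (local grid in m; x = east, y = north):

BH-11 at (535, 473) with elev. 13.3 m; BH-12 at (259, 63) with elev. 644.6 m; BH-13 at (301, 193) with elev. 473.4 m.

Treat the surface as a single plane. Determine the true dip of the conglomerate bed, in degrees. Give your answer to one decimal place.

Let the plane be z = a·x + b·y + c.
BH-12−BH-11: −276a − 410b = 631.3;  BH-13−BH-11: −234a − 280b = 460.1.
Solving gives a = −0.63650, b = −1.11129.
Gradient magnitude |∇z| = √(a² + b²) = √(0.40513 + 1.23496) = 1.28066.
True dip = arctan(1.28066) = 52.0°, dipping toward NNE (azimuth ≈ 030°).

52.0°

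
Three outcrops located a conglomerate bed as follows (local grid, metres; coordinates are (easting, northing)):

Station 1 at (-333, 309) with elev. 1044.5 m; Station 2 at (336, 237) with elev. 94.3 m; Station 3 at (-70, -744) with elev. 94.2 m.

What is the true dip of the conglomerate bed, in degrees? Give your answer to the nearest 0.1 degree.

Let the plane be z = a·E + b·N + c.
Station 2−Station 1: 669a − 72b = −950.2;  Station 3−Station 1: 263a − 1053b = −950.3.
Solving gives a = −1.35975, b = 0.56285.
Gradient magnitude |∇z| = √(a² + b²) = √(1.84893 + 0.31680) = 1.47164.
True dip = arctan(1.47164) = 55.8°, dipping toward ESE (azimuth ≈ 112°).

55.8°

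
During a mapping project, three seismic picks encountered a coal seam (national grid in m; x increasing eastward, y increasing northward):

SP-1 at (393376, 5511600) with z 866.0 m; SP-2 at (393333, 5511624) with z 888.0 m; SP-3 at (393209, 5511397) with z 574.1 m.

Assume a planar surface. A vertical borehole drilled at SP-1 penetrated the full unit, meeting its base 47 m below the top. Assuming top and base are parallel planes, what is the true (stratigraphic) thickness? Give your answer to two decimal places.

Two edge vectors: SP-1→SP-2 = (-43, 24, 22), SP-1→SP-3 = (-167, -203, -291.9).
Normal n = (SP-1→SP-2) × (SP-1→SP-3) = (-2539.6, -16225.7, 12737).
So ∂z/∂x = −n_x/n_z = 0.19939 and ∂z/∂y = −n_y/n_z = 1.27390.
|∇z| = √(a²+b²) = 1.28941, so dip δ = arctan(1.28941) = 52.20°.
True thickness = vertical thickness × cos δ = 47 × cos 52.20° = 28.80 m.

28.80 m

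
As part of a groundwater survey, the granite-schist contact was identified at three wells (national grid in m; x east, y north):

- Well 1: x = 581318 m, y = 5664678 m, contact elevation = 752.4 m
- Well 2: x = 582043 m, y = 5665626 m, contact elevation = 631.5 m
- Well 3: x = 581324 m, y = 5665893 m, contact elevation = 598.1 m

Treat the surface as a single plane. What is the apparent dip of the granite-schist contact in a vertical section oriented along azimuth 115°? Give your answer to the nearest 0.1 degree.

Let the plane be z = a·x + b·y + c.
Well 2−Well 1: 725a + 948b = −120.9;  Well 3−Well 1: 6a + 1215b = −154.3.
Solving gives a = −0.00071, b = −0.12699.
Unit vector along 115° is (sin 115°, cos 115°) = (0.9063, -0.4226).
Slope in that direction = a·(0.9063) + b·(-0.4226) = 0.05303.
Apparent dip = arctan|0.05303| = 3.0° (true dip is 7.2°, so apparent ≤ true as expected).

3.0°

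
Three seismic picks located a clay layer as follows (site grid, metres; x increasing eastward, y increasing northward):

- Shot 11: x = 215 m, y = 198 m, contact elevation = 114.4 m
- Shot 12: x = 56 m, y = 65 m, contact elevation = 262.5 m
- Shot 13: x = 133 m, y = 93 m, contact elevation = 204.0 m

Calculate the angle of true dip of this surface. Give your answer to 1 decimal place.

35.9°

Two edge vectors: Shot 11→Shot 12 = (-159, -133, 148.1), Shot 11→Shot 13 = (-82, -105, 89.6).
Normal n = (Shot 11→Shot 12) × (Shot 11→Shot 13) = (3633.7, 2102.2, 5789).
So ∂z/∂x = −n_x/n_z = −0.62769 and ∂z/∂y = −n_y/n_z = −0.36314.
Gradient magnitude |∇z| = √(a² + b²) = √(0.39400 + 0.13187) = 0.72516.
True dip = arctan(0.72516) = 35.9°, dipping toward ENE (azimuth ≈ 060°).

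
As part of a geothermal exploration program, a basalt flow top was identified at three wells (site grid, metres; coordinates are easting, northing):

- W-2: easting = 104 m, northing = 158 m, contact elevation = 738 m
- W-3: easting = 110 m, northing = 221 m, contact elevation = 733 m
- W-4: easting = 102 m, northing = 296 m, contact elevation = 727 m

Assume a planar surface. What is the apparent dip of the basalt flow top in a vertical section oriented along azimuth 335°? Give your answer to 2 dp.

4.21°

Let the plane be z = a·easting + b·northing + c.
W-3−W-2: 6a + 63b = −5;  W-4−W-2: −2a + 138b = −11.
Solving gives a = 0.00314, b = −0.07966.
Unit vector along 335° is (sin 335°, cos 335°) = (-0.4226, 0.9063).
Slope in that direction = a·(-0.4226) + b·(0.9063) = −0.07353.
Apparent dip = arctan|0.07353| = 4.21° (true dip is 4.6°, so apparent ≤ true as expected).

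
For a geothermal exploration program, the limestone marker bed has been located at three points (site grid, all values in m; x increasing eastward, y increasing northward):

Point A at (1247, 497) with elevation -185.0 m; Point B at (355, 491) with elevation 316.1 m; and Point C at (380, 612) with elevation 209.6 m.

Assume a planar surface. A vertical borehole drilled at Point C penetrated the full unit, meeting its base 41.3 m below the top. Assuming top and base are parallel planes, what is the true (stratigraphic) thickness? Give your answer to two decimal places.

Let the plane be z = a·x + b·y + c.
Point B−Point A: −892a − 6b = 501.1;  Point C−Point A: −867a + 115b = 394.6.
Solving gives a = −0.55662, b = −0.76516.
|∇z| = √(a²+b²) = 0.94620, so dip δ = arctan(0.94620) = 43.42°.
True thickness = vertical thickness × cos δ = 41.3 × cos 43.42° = 30.00 m.

30.00 m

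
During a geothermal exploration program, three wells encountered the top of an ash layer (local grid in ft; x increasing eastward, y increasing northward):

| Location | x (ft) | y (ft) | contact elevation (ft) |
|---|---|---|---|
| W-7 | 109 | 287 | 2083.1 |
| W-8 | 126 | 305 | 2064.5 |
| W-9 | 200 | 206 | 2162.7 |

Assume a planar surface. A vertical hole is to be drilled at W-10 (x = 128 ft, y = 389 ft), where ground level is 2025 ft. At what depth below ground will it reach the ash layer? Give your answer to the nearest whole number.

45 ft

Let the plane be z = a·x + b·y + c.
W-8−W-7: 17a + 18b = −18.6;  W-9−W-7: 91a − 81b = 79.6.
Solving gives a = −0.02448, b = −1.01022.
Then c = 2083.1 − a·109 − b·287 = 2375.70.
At (128, 389): z_contact = −3.1 − 393.0 + 2375.70 = 1979.6 ft.
Depth below ground = 2025 − 1979.6 = 45 ft.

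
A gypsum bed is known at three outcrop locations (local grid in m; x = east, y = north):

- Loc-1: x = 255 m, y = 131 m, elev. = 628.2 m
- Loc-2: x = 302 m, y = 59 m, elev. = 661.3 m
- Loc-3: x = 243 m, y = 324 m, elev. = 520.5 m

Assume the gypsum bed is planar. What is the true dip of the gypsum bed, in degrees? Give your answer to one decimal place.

30.6°

Two edge vectors: Loc-1→Loc-2 = (47, -72, 33.1), Loc-1→Loc-3 = (-12, 193, -107.7).
Normal n = (Loc-1→Loc-2) × (Loc-1→Loc-3) = (1366.1, 4664.7, 8207).
So ∂z/∂x = −n_x/n_z = −0.16646 and ∂z/∂y = −n_y/n_z = −0.56838.
Gradient magnitude |∇z| = √(a² + b²) = √(0.02771 + 0.32306) = 0.59225.
True dip = arctan(0.59225) = 30.6°, dipping toward NNE (azimuth ≈ 016°).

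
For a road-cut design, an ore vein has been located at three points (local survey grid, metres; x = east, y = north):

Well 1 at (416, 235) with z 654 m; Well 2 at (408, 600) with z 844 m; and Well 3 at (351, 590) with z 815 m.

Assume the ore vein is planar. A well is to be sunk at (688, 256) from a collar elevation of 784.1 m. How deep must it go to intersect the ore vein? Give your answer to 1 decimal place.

5.9 m

Let the plane be z = a·x + b·y + c.
Well 2−Well 1: −8a + 365b = 190;  Well 3−Well 1: −65a + 355b = 161.
Solving gives a = 0.41585, b = 0.52966.
Then c = 654 − a·416 − b·235 = 356.54.
At (688, 256): z_contact = 286.10 + 135.59 + 356.54 = 778.23 m.
Depth below ground = 784.1 − 778.23 = 5.9 m.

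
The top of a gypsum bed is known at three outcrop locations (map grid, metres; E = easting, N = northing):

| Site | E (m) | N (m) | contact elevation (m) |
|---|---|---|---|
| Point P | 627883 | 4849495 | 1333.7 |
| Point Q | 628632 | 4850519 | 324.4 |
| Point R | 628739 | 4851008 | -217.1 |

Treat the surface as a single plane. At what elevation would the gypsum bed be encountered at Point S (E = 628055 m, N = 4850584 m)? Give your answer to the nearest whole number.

Two edge vectors: Point P→Point Q = (749, 1024, -1009.3), Point P→Point R = (856, 1513, -1550.8).
Normal n = (Point P→Point Q) × (Point P→Point R) = (-60948.3, 297588.4, 256693).
So ∂z/∂E = −n_x/n_z = 0.23743655 and ∂z/∂N = −n_y/n_z = −1.15931638.
Intercept c from Point P: 1333.7 − 149082.37 + 5622099.00 = 5474350.32.
At (628055, 4850584): z = 149123.2 − 5623361.5 + 5474350.32 = 112.0 m.

112 m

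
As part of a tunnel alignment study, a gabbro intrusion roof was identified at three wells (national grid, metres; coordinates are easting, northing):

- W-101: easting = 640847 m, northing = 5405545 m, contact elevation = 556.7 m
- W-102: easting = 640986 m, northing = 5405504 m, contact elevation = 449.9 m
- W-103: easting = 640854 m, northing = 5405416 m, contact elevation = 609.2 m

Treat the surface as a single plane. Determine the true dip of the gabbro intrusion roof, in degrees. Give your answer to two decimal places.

45.33°

Let the plane be z = a·easting + b·northing + c.
W-102−W-101: 139a − 41b = −106.8;  W-103−W-101: 7a − 129b = 52.5.
Solving gives a = −0.90284, b = −0.45597.
Gradient magnitude |∇z| = √(a² + b²) = √(0.81512 + 0.20791) = 1.01145.
True dip = arctan(1.01145) = 45.33°, dipping toward ENE (azimuth ≈ 063°).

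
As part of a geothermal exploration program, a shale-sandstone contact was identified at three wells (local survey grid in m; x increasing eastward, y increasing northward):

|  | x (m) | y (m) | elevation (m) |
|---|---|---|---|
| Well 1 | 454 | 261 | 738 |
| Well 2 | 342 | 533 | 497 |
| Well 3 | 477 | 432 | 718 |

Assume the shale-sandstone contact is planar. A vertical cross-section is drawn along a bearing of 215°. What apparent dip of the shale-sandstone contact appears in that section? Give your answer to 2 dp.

29.10°

Let the plane be z = a·x + b·y + c.
Well 2−Well 1: −112a + 272b = −241;  Well 3−Well 1: 23a + 171b = −20.
Solving gives a = 1.40786, b = −0.30632.
Unit vector along 215° is (sin 215°, cos 215°) = (-0.5736, -0.8192).
Slope in that direction = a·(-0.5736) + b·(-0.8192) = −0.55659.
Apparent dip = arctan|0.55659| = 29.10° (true dip is 55.2°, so apparent ≤ true as expected).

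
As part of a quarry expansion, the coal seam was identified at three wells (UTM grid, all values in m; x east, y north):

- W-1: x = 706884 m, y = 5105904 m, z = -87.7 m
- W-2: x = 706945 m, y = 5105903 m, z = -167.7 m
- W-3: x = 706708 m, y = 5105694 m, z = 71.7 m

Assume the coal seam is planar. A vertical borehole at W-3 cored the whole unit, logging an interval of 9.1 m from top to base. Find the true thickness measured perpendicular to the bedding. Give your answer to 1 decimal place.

5.4 m

Two edge vectors: W-1→W-2 = (61, -1, -80), W-1→W-3 = (-176, -210, 159.4).
Normal n = (W-1→W-2) × (W-1→W-3) = (-16959.4, 4356.6, -12986).
So ∂z/∂x = −n_x/n_z = −1.30598 and ∂z/∂y = −n_y/n_z = 0.33548.
|∇z| = √(a²+b²) = 1.34838, so dip δ = arctan(1.34838) = 53.44°.
True thickness = vertical thickness × cos δ = 9.1 × cos 53.44° = 5.4 m.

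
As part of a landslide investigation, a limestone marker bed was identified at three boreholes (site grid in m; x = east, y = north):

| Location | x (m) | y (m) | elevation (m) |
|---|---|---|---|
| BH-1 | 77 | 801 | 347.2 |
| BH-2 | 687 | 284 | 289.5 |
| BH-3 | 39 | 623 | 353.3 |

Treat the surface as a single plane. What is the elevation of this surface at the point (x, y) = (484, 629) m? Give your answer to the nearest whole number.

Let the plane be z = a·x + b·y + c.
BH-2−BH-1: 610a − 517b = −57.7;  BH-3−BH-1: −38a − 178b = 6.1.
Solving gives a = −0.10469, b = −0.01192.
Then c = 347.2 − a·77 − b·801 = 364.81.
At (484, 629): z = −50.7 − 7.5 + 364.81 = 306.6 m.

307 m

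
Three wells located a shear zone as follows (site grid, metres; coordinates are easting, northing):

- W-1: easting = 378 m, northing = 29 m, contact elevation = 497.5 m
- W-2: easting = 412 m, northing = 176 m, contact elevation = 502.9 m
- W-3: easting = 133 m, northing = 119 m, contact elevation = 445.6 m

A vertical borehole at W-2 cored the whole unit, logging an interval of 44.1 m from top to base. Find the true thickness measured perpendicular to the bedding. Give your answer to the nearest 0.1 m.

43.2 m

Two edge vectors: W-1→W-2 = (34, 147, 5.4), W-1→W-3 = (-245, 90, -51.9).
Normal n = (W-1→W-2) × (W-1→W-3) = (-8115.3, 441.6, 39075).
So ∂z/∂easting = −n_x/n_z = 0.20769 and ∂z/∂northing = −n_y/n_z = −0.01130.
|∇z| = √(a²+b²) = 0.20799, so dip δ = arctan(0.20799) = 11.75°.
True thickness = vertical thickness × cos δ = 44.1 × cos 11.75° = 43.2 m.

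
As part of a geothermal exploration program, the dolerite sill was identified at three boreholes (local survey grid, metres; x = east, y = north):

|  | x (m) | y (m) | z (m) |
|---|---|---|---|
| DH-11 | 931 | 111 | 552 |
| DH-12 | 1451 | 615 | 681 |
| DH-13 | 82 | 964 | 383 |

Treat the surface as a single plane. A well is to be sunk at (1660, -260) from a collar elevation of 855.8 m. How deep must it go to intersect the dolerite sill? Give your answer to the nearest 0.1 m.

Two edge vectors: DH-11→DH-12 = (520, 504, 129), DH-11→DH-13 = (-849, 853, -169).
Normal n = (DH-11→DH-12) × (DH-11→DH-13) = (-195213, -21641, 871456).
So ∂z/∂x = −n_x/n_z = 0.224008 and ∂z/∂y = −n_y/n_z = 0.024833.
Intercept c from DH-11: 552 − 208.55 − 2.76 = 340.69.
At (1660, -260): z_contact = 371.85 − 6.46 + 340.69 = 706.09 m.
Depth below ground = 855.8 − 706.09 = 149.7 m.

149.7 m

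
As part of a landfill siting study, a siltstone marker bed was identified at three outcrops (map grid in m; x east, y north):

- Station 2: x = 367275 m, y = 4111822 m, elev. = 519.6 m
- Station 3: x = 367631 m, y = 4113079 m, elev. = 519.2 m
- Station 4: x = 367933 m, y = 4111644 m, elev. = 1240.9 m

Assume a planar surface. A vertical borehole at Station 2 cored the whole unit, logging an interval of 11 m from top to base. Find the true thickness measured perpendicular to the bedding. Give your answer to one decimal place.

7.6 m

Two edge vectors: Station 2→Station 3 = (356, 1257, -0.4), Station 2→Station 4 = (658, -178, 721.3).
Normal n = (Station 2→Station 3) × (Station 2→Station 4) = (906602.9, -257046, -890474).
So ∂z/∂x = −n_x/n_z = 1.01811 and ∂z/∂y = −n_y/n_z = −0.28866.
|∇z| = √(a²+b²) = 1.05824, so dip δ = arctan(1.05824) = 46.62°.
True thickness = vertical thickness × cos δ = 11 × cos 46.62° = 7.6 m.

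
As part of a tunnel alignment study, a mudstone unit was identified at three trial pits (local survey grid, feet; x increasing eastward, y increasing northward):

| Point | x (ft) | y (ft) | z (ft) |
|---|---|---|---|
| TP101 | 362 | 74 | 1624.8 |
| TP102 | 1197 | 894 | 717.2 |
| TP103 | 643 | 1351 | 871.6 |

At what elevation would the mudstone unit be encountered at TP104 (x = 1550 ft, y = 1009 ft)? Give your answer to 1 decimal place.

437.1 ft

Let the plane be z = a·x + b·y + c.
TP102−TP101: 835a + 820b = −907.6;  TP103−TP101: 281a + 1277b = −753.2.
Solving gives a = −0.647682, b = −0.447299.
Then c = 1624.8 − a·362 − b·74 = 1892.36.
At (1550, 1009): z = −1003.9 − 451.3 + 1892.36 = 437.1 ft.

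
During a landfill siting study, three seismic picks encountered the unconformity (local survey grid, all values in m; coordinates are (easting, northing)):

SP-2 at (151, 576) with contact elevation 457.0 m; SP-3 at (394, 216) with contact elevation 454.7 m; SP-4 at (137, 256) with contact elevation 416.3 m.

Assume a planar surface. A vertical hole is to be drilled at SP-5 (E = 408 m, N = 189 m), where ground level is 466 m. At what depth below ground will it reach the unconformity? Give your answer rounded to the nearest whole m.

12 m

Let the plane be z = a·E + b·N + c.
SP-3−SP-2: 243a − 360b = −2.3;  SP-4−SP-2: −14a − 320b = −40.7.
Solving gives a = 0.16807, b = 0.11983.
Then c = 457 − a·151 − b·576 = 362.60.
At (408, 189): z_contact = 68.6 + 22.6 + 362.60 = 453.8 m.
Depth below ground = 466 − 453.8 = 12 m.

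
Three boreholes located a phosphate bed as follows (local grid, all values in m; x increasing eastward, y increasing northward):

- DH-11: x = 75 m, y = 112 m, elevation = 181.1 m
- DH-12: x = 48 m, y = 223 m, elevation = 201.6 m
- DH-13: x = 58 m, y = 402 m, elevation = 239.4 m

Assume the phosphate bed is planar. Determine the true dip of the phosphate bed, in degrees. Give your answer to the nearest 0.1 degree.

12.6°

Two edge vectors: DH-11→DH-12 = (-27, 111, 20.5), DH-11→DH-13 = (-17, 290, 58.3).
Normal n = (DH-11→DH-12) × (DH-11→DH-13) = (526.3, 1225.6, -5943).
So ∂z/∂x = −n_x/n_z = 0.08856 and ∂z/∂y = −n_y/n_z = 0.20623.
Gradient magnitude |∇z| = √(a² + b²) = √(0.00784 + 0.04253) = 0.22444.
True dip = arctan(0.22444) = 12.6°, dipping toward SSW (azimuth ≈ 203°).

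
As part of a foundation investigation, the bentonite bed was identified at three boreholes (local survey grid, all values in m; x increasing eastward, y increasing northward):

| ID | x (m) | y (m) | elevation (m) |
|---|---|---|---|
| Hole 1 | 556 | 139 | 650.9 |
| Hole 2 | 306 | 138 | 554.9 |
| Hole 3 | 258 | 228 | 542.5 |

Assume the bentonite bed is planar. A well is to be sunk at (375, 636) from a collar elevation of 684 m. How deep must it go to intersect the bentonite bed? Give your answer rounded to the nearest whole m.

Let the plane be z = a·x + b·y + c.
Hole 2−Hole 1: −250a − 1b = −96;  Hole 3−Hole 1: −298a + 89b = −108.4.
Solving gives a = 0.38373, b = 0.06688.
Then c = 650.9 − a·556 − b·139 = 428.25.
At (375, 636): z_contact = 143.9 + 42.5 + 428.25 = 614.7 m.
Depth below ground = 684 − 614.7 = 69 m.

69 m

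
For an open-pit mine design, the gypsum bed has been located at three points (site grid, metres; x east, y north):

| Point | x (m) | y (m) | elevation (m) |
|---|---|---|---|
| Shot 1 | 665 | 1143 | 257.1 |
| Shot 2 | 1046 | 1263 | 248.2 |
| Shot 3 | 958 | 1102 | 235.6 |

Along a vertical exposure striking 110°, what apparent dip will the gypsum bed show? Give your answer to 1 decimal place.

5.3°

Let the plane be z = a·x + b·y + c.
Shot 2−Shot 1: 381a + 120b = −8.9;  Shot 3−Shot 1: 293a − 41b = −21.5.
Solving gives a = −0.05799, b = 0.10996.
Unit vector along 110° is (sin 110°, cos 110°) = (0.9397, -0.3420).
Slope in that direction = a·(0.9397) + b·(-0.3420) = −0.09210.
Apparent dip = arctan|0.09210| = 5.3° (true dip is 7.1°, so apparent ≤ true as expected).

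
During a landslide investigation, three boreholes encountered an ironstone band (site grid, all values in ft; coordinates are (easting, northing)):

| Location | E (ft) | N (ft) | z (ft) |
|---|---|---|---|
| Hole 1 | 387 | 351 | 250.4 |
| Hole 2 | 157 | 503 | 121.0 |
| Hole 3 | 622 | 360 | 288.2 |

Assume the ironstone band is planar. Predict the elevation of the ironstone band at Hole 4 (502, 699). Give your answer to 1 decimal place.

Let the plane be z = a·E + b·N + c.
Hole 2−Hole 1: −230a + 152b = −129.4;  Hole 3−Hole 1: 235a + 9b = 37.8.
Solving gives a = 0.18286, b = −0.57462.
Then c = 250.4 − a·387 − b·351 = 381.33.
At (502, 699): z = 91.8 − 401.7 + 381.33 = 71.5 ft.

71.5 ft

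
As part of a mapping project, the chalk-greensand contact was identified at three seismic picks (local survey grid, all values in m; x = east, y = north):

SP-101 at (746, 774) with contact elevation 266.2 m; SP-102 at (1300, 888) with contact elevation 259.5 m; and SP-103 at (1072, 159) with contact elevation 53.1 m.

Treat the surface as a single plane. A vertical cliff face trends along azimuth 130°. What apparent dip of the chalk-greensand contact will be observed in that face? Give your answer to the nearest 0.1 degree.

14.3°

Two edge vectors: SP-101→SP-102 = (554, 114, -6.7), SP-101→SP-103 = (326, -615, -213.1).
Normal n = (SP-101→SP-102) × (SP-101→SP-103) = (-28413.9, 115873.2, -377874).
So ∂z/∂x = −n_x/n_z = −0.07519 and ∂z/∂y = −n_y/n_z = 0.30665.
Unit vector along 130° is (sin 130°, cos 130°) = (0.7660, -0.6428).
Slope in that direction = a·(0.7660) + b·(-0.6428) = −0.25471.
Apparent dip = arctan|0.25471| = 14.3° (true dip is 17.5°, so apparent ≤ true as expected).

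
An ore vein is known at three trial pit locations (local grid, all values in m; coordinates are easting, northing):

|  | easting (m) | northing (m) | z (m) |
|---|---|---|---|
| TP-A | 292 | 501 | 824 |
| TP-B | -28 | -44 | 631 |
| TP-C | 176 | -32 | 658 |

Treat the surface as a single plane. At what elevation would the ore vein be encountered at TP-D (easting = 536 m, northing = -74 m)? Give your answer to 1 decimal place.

687.6 m

Two edge vectors: TP-A→TP-B = (-320, -545, -193), TP-A→TP-C = (-116, -533, -166).
Normal n = (TP-A→TP-B) × (TP-A→TP-C) = (-12399, -30732, 107340).
So ∂z/∂easting = −n_x/n_z = 0.11551 and ∂z/∂northing = −n_y/n_z = 0.28631.
Intercept c from TP-A: 824 − 33.73 − 143.44 = 646.83.
At (536, -74): z = 61.9 − 21.2 + 646.83 = 687.6 m.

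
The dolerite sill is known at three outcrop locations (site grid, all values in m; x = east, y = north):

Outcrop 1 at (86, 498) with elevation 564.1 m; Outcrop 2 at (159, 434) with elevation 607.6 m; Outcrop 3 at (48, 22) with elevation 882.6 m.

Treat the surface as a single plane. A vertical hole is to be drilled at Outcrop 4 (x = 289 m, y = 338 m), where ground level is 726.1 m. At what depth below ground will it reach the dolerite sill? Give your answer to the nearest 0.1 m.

Two edge vectors: Outcrop 1→Outcrop 2 = (73, -64, 43.5), Outcrop 1→Outcrop 3 = (-38, -476, 318.5).
Normal n = (Outcrop 1→Outcrop 2) × (Outcrop 1→Outcrop 3) = (322, -24903.5, -37180).
So ∂z/∂x = −n_x/n_z = 0.00866 and ∂z/∂y = −n_y/n_z = −0.66981.
Intercept c from Outcrop 1: 564.1 − 0.74 + 333.56 = 896.92.
At (289, 338): z_contact = 2.50 − 226.40 + 896.92 = 673.03 m.
Depth below ground = 726.1 − 673.03 = 53.1 m.

53.1 m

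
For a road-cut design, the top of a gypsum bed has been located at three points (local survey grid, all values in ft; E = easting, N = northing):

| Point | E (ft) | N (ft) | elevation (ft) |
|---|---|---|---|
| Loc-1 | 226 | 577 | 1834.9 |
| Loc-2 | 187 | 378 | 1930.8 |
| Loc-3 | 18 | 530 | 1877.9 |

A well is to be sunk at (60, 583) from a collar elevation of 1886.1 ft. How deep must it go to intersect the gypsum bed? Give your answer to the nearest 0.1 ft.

Two edge vectors: Loc-1→Loc-2 = (-39, -199, 95.9), Loc-1→Loc-3 = (-208, -47, 43).
Normal n = (Loc-1→Loc-2) × (Loc-1→Loc-3) = (-4049.7, -18270.2, -39559).
So ∂z/∂E = −n_x/n_z = −0.10237 and ∂z/∂N = −n_y/n_z = −0.46185.
Intercept c from Loc-1: 1834.9 + 23.14 + 266.49 = 2124.52.
At (60, 583): z_contact = −6.14 − 269.26 + 2124.52 = 1849.12 ft.
Depth below ground = 1886.1 − 1849.12 = 37.0 ft.

37.0 ft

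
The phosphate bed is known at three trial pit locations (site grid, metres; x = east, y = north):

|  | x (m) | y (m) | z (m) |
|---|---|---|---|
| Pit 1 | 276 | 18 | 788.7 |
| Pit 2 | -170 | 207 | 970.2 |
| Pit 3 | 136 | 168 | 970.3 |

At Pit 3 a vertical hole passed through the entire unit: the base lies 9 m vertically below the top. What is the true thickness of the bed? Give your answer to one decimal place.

5.3 m

Two edge vectors: Pit 1→Pit 2 = (-446, 189, 181.5), Pit 1→Pit 3 = (-140, 150, 181.6).
Normal n = (Pit 1→Pit 2) × (Pit 1→Pit 3) = (7097.4, 55583.6, -40440).
So ∂z/∂x = −n_x/n_z = 0.17550 and ∂z/∂y = −n_y/n_z = 1.37447.
|∇z| = √(a²+b²) = 1.38563, so dip δ = arctan(1.38563) = 54.18°.
True thickness = vertical thickness × cos δ = 9 × cos 54.18° = 5.3 m.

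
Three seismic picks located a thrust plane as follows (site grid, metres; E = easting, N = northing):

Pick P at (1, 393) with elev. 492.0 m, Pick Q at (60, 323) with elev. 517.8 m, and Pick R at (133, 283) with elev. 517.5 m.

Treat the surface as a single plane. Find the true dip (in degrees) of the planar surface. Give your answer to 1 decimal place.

Let the plane be z = a·E + b·N + c.
Pick Q−Pick P: 59a − 70b = 25.8;  Pick R−Pick P: 132a − 110b = 25.5.
Solving gives a = −0.38291, b = −0.69131.
Gradient magnitude |∇z| = √(a² + b²) = √(0.14662 + 0.47791) = 0.79027.
True dip = arctan(0.79027) = 38.3°, dipping toward NNE (azimuth ≈ 029°).

38.3°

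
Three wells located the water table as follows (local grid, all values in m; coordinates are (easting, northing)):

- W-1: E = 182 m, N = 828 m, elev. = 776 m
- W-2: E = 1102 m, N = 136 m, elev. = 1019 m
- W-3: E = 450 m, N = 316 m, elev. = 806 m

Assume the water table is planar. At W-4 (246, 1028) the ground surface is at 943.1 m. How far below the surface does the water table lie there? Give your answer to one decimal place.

117.6 m

Let the plane be z = a·E + b·N + c.
W-2−W-1: 920a − 692b = 243;  W-3−W-1: 268a − 512b = 30.
Solving gives a = 0.362962, b = 0.131394.
Then c = 776 − a·182 − b·828 = 601.15.
At (246, 1028): z_contact = 89.29 + 135.07 + 601.15 = 825.51 m.
Depth below ground = 943.1 − 825.51 = 117.6 m.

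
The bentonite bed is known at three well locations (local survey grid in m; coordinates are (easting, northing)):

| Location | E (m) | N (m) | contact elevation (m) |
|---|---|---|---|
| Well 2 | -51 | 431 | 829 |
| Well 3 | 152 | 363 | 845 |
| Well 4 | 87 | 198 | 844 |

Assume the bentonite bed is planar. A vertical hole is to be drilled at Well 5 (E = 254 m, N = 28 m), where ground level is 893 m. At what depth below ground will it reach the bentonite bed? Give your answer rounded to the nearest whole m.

Let the plane be z = a·E + b·N + c.
Well 3−Well 2: 203a − 68b = 16;  Well 4−Well 2: 138a − 233b = 15.
Solving gives a = 0.07142, b = −0.02208.
Then c = 829 − a·-51 − b·431 = 842.16.
At (254, 28): z_contact = 18.1 − 0.6 + 842.16 = 859.7 m.
Depth below ground = 893 − 859.7 = 33 m.

33 m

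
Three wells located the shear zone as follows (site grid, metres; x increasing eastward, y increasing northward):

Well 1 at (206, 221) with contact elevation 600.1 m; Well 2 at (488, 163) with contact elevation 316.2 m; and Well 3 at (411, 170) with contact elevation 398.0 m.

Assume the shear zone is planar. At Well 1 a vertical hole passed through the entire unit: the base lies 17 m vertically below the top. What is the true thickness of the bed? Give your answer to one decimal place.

Let the plane be z = a·x + b·y + c.
Well 2−Well 1: 282a − 58b = −283.9;  Well 3−Well 1: 205a − 51b = −202.1.
Solving gives a = −1.10638, b = −0.48447.
|∇z| = √(a²+b²) = 1.20780, so dip δ = arctan(1.20780) = 50.38°.
True thickness = vertical thickness × cos δ = 17 × cos 50.38° = 10.8 m.

10.8 m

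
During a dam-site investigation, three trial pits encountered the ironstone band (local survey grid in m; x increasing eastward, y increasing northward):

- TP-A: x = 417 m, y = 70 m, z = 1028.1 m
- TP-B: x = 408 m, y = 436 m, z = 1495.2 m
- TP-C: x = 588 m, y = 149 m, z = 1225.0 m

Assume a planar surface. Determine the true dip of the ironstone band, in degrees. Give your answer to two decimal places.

Two edge vectors: TP-A→TP-B = (-9, 366, 467.1), TP-A→TP-C = (171, 79, 196.9).
Normal n = (TP-A→TP-B) × (TP-A→TP-C) = (35164.5, 81646.2, -63297).
So ∂z/∂x = −n_x/n_z = 0.55555 and ∂z/∂y = −n_y/n_z = 1.28989.
Gradient magnitude |∇z| = √(a² + b²) = √(0.30863 + 1.66382) = 1.40444.
True dip = arctan(1.40444) = 54.55°, dipping toward SSW (azimuth ≈ 203°).

54.55°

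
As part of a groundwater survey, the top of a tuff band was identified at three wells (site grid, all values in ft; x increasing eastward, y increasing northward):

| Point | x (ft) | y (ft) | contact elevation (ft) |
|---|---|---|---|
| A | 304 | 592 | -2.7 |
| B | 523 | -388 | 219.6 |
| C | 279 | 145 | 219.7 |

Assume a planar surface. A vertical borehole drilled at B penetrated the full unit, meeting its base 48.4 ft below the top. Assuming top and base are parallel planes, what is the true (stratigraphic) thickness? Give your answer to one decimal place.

33.1 ft

Two edge vectors: A→B = (219, -980, 222.3), A→C = (-25, -447, 222.4).
Normal n = (A→B) × (A→C) = (-118583.9, -54263.1, -122393).
So ∂z/∂x = −n_x/n_z = −0.96888 and ∂z/∂y = −n_y/n_z = −0.44335.
|∇z| = √(a²+b²) = 1.06550, so dip δ = arctan(1.06550) = 46.82°.
True thickness = vertical thickness × cos δ = 48.4 × cos 46.82° = 33.1 ft.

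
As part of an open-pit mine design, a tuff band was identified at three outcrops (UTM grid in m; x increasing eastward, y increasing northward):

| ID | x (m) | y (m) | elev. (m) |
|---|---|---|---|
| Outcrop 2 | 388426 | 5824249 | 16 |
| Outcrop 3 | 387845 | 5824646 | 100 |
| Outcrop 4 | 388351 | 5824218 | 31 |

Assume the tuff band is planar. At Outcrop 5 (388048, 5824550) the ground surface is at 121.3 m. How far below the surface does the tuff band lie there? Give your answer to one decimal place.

Let the plane be z = a·x + b·y + c.
Outcrop 3−Outcrop 2: −581a + 397b = 84;  Outcrop 4−Outcrop 2: −75a − 31b = 15.
Solving gives a = −0.179111037, b = −0.050537814.
Then c = 16 − a·388426 − b·5824249 = 363932.20.
At (388048, 5824550): z_contact = −69503.68 − 294360.03 + 363932.20 = 68.49 m.
Depth below ground = 121.3 − 68.49 = 52.8 m.

52.8 m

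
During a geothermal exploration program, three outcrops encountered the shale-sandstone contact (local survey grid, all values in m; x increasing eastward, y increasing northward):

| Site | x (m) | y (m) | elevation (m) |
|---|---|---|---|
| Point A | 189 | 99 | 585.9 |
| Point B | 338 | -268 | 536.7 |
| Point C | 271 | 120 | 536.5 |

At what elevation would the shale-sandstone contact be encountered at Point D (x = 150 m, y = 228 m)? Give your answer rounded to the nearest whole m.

595 m

Two edge vectors: Point A→Point B = (149, -367, -49.2), Point A→Point C = (82, 21, -49.4).
Normal n = (Point A→Point B) × (Point A→Point C) = (19163, 3326.2, 33223).
So ∂z/∂x = −n_x/n_z = −0.57680 and ∂z/∂y = −n_y/n_z = −0.10012.
Intercept c from Point A: 585.9 + 109.02 + 9.91 = 704.83.
At (150, 228): z = −86.5 − 22.8 + 704.83 = 595.5 m.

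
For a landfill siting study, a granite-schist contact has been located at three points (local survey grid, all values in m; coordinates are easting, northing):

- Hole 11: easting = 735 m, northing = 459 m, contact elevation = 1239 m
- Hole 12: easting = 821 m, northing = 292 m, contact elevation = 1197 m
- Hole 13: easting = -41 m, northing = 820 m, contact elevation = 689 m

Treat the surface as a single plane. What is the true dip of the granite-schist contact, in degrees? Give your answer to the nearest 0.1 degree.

Two edge vectors: Hole 11→Hole 12 = (86, -167, -42), Hole 11→Hole 13 = (-776, 361, -550).
Normal n = (Hole 11→Hole 12) × (Hole 11→Hole 13) = (107012, 79892, -98546).
So ∂z/∂easting = −n_x/n_z = 1.08591 and ∂z/∂northing = −n_y/n_z = 0.81071.
Gradient magnitude |∇z| = √(a² + b²) = √(1.17920 + 0.65725) = 1.35516.
True dip = arctan(1.35516) = 53.6°, dipping toward SW (azimuth ≈ 233°).

53.6°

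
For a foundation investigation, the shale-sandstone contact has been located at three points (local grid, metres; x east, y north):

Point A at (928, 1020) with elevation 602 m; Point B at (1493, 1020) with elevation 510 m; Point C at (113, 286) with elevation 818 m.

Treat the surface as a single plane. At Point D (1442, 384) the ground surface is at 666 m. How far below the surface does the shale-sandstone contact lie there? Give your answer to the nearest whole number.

Let the plane be z = a·x + b·y + c.
Point B−Point A: 565a + 0b = −92;  Point C−Point A: −815a − 734b = 216.
Solving gives a = −0.16283, b = −0.11348.
Then c = 602 − a·928 − b·1020 = 868.85.
At (1442, 384): z_contact = −234.8 − 43.6 + 868.85 = 590.5 m.
Depth below ground = 666 − 590.5 = 76 m.

76 m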